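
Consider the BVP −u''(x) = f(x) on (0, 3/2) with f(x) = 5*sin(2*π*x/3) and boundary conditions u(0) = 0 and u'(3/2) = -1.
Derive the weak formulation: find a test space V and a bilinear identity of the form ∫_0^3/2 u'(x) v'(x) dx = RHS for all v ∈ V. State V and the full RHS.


V = {v ∈ H^1(0, 3/2) : v(0) = 0} (test functions vanish at x = 0 where u is specified); weak form: ∫_0^3/2 u'v' dx = ∫_0^3/2 (5*sin(2*π*x/3)) v dx − v(3/2) for all v ∈ V.

Multiply both sides by a test function v and integrate from 0 to 3/2:
  ∫_0^3/2 −u''(x) v(x) dx = ∫_0^3/2 f(x) v(x) dx.
Integrate the LHS by parts once:
  ∫_0^3/2 −u'' v dx = −[u'(x) v(x)]_0^3/2 + ∫_0^3/2 u'(x) v'(x) dx.
Thus ∫_0^3/2 u'(x) v'(x) dx = ∫_0^3/2 f(x) v(x) dx + [u'(x) v(x)]_0^3/2.
Choose V so that boundary terms are either known or forced to vanish.
Mixed BC: u(0) = 0 (Dirichlet) and u'(3/2) = -1 (Neumann). Define V = {v ∈ H^1(0, 3/2) : v(0) = 0}. Then [u' v]_0^3/2 = u'(3/2)·v(3/2) − u'(0)·0 = − v(3/2).
Weak formulation: find u (satisfying any essential BC) such that ∫_0^3/2 u'(x) v'(x) dx = ∫_0^3/2 f v dx − v(3/2) for all v ∈ V (Dirichlet at 0 absorbed into V; Neumann datum at x = 3/2 contributes the boundary term).
Substituting f(x) = 5*sin(2*π*x/3), the right-hand side is ∫_0^3/2 (5*sin(2*π*x/3)) v dx − v(3/2).


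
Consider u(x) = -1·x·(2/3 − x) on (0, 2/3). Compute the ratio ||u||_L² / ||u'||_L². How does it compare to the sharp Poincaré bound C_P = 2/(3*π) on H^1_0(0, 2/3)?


||u||_L² / ||u'||_L² = sqrt(10)/15 < C_P = 2/(3*π).

u(x) = -1·x·(2/3 − x), so u'(x) = 2*x - 2/3.
u(x) = -1·x·(2/3 − x) vanishes at x = 0 and x = 2/3, so u ∈ H^1_0(0, 2/3). Differentiate via the product rule and integrate the resulting polynomials term by term.
  ∫_0^2/3 u² dx = ∫_0^2/3 (x^4 - 4*x^3/3 + 4*x^2/9) dx. Term by term:
    ∫_0^2/3 x^4 dx = 32/1215;  ∫_0^2/3 -4*x^3/3 dx = -16/243;  ∫_0^2/3 4*x^2/9 dx = 32/729.
  Sum: 32/1215 − 16/243 + 32/729 = 16/3645.
  ∫_0^2/3 (u')² dx = ∫_0^2/3 (4*x^2 - 8*x/3 + 4/9) dx. Term by term:
    ∫_0^2/3 4*x^2 dx = 32/81;  ∫_0^2/3 -8*x/3 dx = -16/27;  ∫_0^2/3 4/9 dx = 8/27.
  Sum: 32/81 − 16/27 + 8/27 = 8/81.
∫_0^2/3 u² dx = 16/3645, so ||u||_L² = 4*sqrt(5)/135.
∫_0^2/3 (u')² dx = 8/81, so ||u'||_L² = 2*sqrt(2)/9.
Ratio ||u||_L² / ||u'||_L² = sqrt(10)/15.
Sharp Poincaré constant on H^1_0(0, 2/3) is C_P = L/π = 2/(3*π), achieved by sin(3*π/2·x).
A polynomial bump cannot attain the sharp Poincaré constant (only the first sine eigenfunction does), so the ratio is strictly less than C_P, consistent with ||u||_L² ≤ C_P ||u'||_L².


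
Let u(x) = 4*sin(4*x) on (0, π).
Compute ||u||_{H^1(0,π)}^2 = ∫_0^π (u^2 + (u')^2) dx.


||u||_{H^1(0,π)}^2 = 136*π

u'(x) = 16*cos(4*x).
Expand u² and (u')² and integrate term by term on (0, π), using: for integers n ≥ 1, ∫_0^π sin²(nx) dx = ∫_0^π cos²(nx) dx = π/2; for n ≠ n', ∫_0^π sin(nx)sin(n'x) dx = ∫_0^π cos(nx)cos(n'x) dx = 0; and by product-to-sum, ∫_0^π sin(nx)cos(n'x) dx = ½∫_0^π [sin((n+n')x) + sin((n−n')x)] dx, which is 0 when n+n' is even and 2n/(n²−n'²) when n+n' is odd (it need not vanish on (0, π)).
  u² squared terms: (4)²·∫sin(4x)² dx = 16·π/2 = 8*π.
  So ∫_0^π u² dx = 8*π.
  (u')² squared terms: (16)²·∫cos(4x)² dx = 256·π/2 = 128*π.
  So ∫_0^π (u')² dx = 128*π.
||u||_{H^1}^2 = (8*π) + (128*π) = 136*π.


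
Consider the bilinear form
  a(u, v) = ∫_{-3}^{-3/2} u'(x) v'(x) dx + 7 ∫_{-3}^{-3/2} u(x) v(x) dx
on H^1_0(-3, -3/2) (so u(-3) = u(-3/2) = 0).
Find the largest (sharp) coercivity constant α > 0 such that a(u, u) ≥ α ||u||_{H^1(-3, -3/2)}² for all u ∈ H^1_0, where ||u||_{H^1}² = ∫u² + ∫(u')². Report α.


α = 1

Coercivity of a(·,·) on H^1_0(-3, -3/2) means a(u, u) ≥ α ||u||_{H^1}² for every u ∈ H^1_0.
The interval has length L = 3/2, and Poincaré/coercivity depend only on L. Here a(u, u) = ∫(u')² + (7)·∫u².
Here c = 7 ≥ 1, so a(u,u) = ∫(u')² + c∫u² ≥ ∫(u')² + ∫u² = ||u||_{H^1}², i.e. α = 1 works. No larger α is possible: a(u,u) ≥ α||u||_{H^1}² means (1−α)∫(u')² ≥ (α−c)∫u², and for the modes u_n = sin(nπ(x−x₀)/L) (x₀ the left endpoint) one has ∫u_n²/∫(u_n')² = (L/(nπ))² → 0, so a(u_n,u_n)/||u_n||_{H^1}² → 1. Hence the optimal constant is α = 1.
Therefore α = 1.


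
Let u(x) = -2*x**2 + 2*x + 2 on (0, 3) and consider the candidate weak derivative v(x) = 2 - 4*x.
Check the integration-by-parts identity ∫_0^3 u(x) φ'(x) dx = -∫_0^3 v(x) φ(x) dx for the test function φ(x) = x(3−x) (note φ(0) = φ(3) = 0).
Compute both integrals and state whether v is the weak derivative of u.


LHS = 18, RHS = 18. Yes, v = u' weakly.

u(x) = -2*x**2 + 2*x + 2, classical derivative u'(x) = 2 - 4*x.
φ(x) = x(3−x), so φ'(x) = 3 - 2*x.
Note φ(0) = φ(3) = 0, so the boundary term u·φ vanishes.
LHS = ∫_0^3 u(x) φ'(x) dx = ∫_0^3 (4*x^3 - 10*x^2 + 2*x + 6) dx. Term by term:
  ∫_0^3 4*x^3 dx = 81;  ∫_0^3 -10*x^2 dx = -90;  ∫_0^3 2*x dx = 9;
  ∫_0^3 6 dx = 18.
Sum: 81 − 90 + 9 + 18 = 18.
So LHS = 18.
∫_0^3 v(x) φ(x) dx = ∫_0^3 (4*x^3 - 14*x^2 + 6*x) dx. Term by term:
  ∫_0^3 4*x^3 dx = 81;  ∫_0^3 -14*x^2 dx = -126;  ∫_0^3 6*x dx = 27.
Sum: 81 − 126 + 27 = -18.
So RHS = -∫_0^3 v(x) φ(x) dx = 18.
LHS = RHS, so the identity holds for this test φ.
Moreover u is smooth here and v(x) = u'(x) = 2 - 4*x pointwise, so the identity holds for every test function. Hence v is the weak derivative of u.


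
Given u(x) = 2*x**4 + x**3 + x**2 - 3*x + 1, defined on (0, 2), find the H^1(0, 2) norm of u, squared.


||u||_{H^1}^2 = 131960/63

The H^1 norm (squared) on an interval (0, L) is
  ||u||_{H^1}^2 = ∫_0^L u(x)^2 dx + ∫_0^L u'(x)^2 dx.
Compute u'(x) = 8*x**3 + 3*x**2 + 2*x - 3.
Then u(x)^2 = 4*x**8 + 4*x**7 + 5*x**6 - 10*x**5 - x**4 - 4*x**3 + 11*x**2 - 6*x + 1 and u'(x)^2 = 64*x**6 + 48*x**5 + 41*x**4 - 36*x**3 - 14*x**2 - 12*x + 9.
Integrate each monomial from 0 to 2 using ∫_0^2 c·x^n dx = c·2^(n+1)/(n+1):
  ∫_0^2 u(x)^2 dx = ∫_0^2 (4*x^8 + 4*x^7 + 5*x^6 - 10*x^5 - x^4 - 4*x^3 + 11*x^2 - 6*x + 1) dx. Term by term:
    ∫_0^2 4*x^8 dx = 2048/9;  ∫_0^2 4*x^7 dx = 128;  ∫_0^2 5*x^6 dx = 640/7;
    ∫_0^2 -10*x^5 dx = -320/3;  ∫_0^2 -x^4 dx = -32/5;  ∫_0^2 -4*x^3 dx = -16;
    ∫_0^2 11*x^2 dx = 88/3;  ∫_0^2 -6*x dx = -12;  ∫_0^2 1 dx = 2.
  Sum: 2048/9 + 128 + 640/7 − 320/3 − 32/5 − 16 + 88/3 − 12 + 2 = 106234/315.
  ∫_0^2 u'(x)^2 dx = ∫_0^2 (64*x^6 + 48*x^5 + 41*x^4 - 36*x^3 - 14*x^2 - 12*x + 9) dx. Term by term:
    ∫_0^2 64*x^6 dx = 8192/7;  ∫_0^2 48*x^5 dx = 512;  ∫_0^2 41*x^4 dx = 1312/5;
    ∫_0^2 -36*x^3 dx = -144;  ∫_0^2 -14*x^2 dx = -112/3;  ∫_0^2 -12*x dx = -24;
    ∫_0^2 9 dx = 18.
  Sum: 8192/7 + 512 + 1312/5 − 144 − 112/3 − 24 + 18 = 184522/105.
Adding: ||u||_{H^1}^2 = 106234/315 + 184522/105 = 131960/63.


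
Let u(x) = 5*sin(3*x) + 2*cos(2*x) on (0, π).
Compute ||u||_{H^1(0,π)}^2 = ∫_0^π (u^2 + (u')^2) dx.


||u||_{H^1(0,π)}^2 = 120 + 135*π

u'(x) = -4*sin(2*x) + 15*cos(3*x).
Expand u² and (u')² and integrate term by term on (0, π), using: for integers n ≥ 1, ∫_0^π sin²(nx) dx = ∫_0^π cos²(nx) dx = π/2; for n ≠ n', ∫_0^π sin(nx)sin(n'x) dx = ∫_0^π cos(nx)cos(n'x) dx = 0; and by product-to-sum, ∫_0^π sin(nx)cos(n'x) dx = ½∫_0^π [sin((n+n')x) + sin((n−n')x)] dx, which is 0 when n+n' is even and 2n/(n²−n'²) when n+n' is odd (it need not vanish on (0, π)).
  u² squared terms: (2)²·∫cos(2x)² dx = 4·π/2 = 2*π;  (5)²·∫sin(3x)² dx = 25·π/2 = 25*π/2.
  u² cross terms: 2·(2)·(5)·∫cos(2x)·sin(3x) dx = 20·(6/5) = 24.
  So ∫_0^π u² dx = 2*π + 25*π/2 + 24 = 24 + 29*π/2.
  (u')² squared terms: (-4)²·∫sin(2x)² dx = 16·π/2 = 8*π;  (15)²·∫cos(3x)² dx = 225·π/2 = 225*π/2.
  (u')² cross terms: 2·(-4)·(15)·∫sin(2x)·cos(3x) dx = -120·(-4/5) = 96.
  So ∫_0^π (u')² dx = 8*π + 225*π/2 + 96 = 96 + 241*π/2.
||u||_{H^1}^2 = (24 + 29*π/2) + (96 + 241*π/2) = 120 + 135*π.


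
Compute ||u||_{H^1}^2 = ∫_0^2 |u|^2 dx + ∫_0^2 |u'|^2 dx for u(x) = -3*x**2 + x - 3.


||u||_{H^1}^2 = 2464/15

The H^1 norm (squared) on an interval (0, L) is
  ||u||_{H^1}^2 = ∫_0^L u(x)^2 dx + ∫_0^L u'(x)^2 dx.
Compute u'(x) = 1 - 6*x.
Then u(x)^2 = 9*x**4 - 6*x**3 + 19*x**2 - 6*x + 9 and u'(x)^2 = 36*x**2 - 12*x + 1.
Integrate each monomial from 0 to 2 using ∫_0^2 c·x^n dx = c·2^(n+1)/(n+1):
  ∫_0^2 u(x)^2 dx = ∫_0^2 (9*x^4 - 6*x^3 + 19*x^2 - 6*x + 9) dx. Term by term:
    ∫_0^2 9*x^4 dx = 288/5;  ∫_0^2 -6*x^3 dx = -24;  ∫_0^2 19*x^2 dx = 152/3;
    ∫_0^2 -6*x dx = -12;  ∫_0^2 9 dx = 18.
  Sum: 288/5 − 24 + 152/3 − 12 + 18 = 1354/15.
  ∫_0^2 u'(x)^2 dx = ∫_0^2 (36*x^2 - 12*x + 1) dx. Term by term:
    ∫_0^2 36*x^2 dx = 96;  ∫_0^2 -12*x dx = -24;  ∫_0^2 1 dx = 2.
  Sum: 96 − 24 + 2 = 74.
Adding: ||u||_{H^1}^2 = 1354/15 + 74 = 2464/15.


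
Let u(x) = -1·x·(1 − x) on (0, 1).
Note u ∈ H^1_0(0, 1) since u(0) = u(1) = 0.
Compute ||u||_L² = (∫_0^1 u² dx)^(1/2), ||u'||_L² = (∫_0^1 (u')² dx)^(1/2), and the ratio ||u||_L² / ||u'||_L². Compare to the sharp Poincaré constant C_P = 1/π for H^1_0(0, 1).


||u||_L² / ||u'||_L² = sqrt(10)/10 < C_P = 1/π.

u(x) = -1·x·(1 − x), so u'(x) = 2*x - 1.
u(x) = -1·x·(1 − x) vanishes at x = 0 and x = 1, so u ∈ H^1_0(0, 1). Differentiate via the product rule and integrate the resulting polynomials term by term.
  ∫_0^1 u² dx = ∫_0^1 (x^4 - 2*x^3 + x^2) dx. Term by term:
    ∫_0^1 x^4 dx = 1/5;  ∫_0^1 -2*x^3 dx = -1/2;  ∫_0^1 x^2 dx = 1/3.
  Sum: 1/5 − 1/2 + 1/3 = 1/30.
  ∫_0^1 (u')² dx = ∫_0^1 (4*x^2 - 4*x + 1) dx. Term by term:
    ∫_0^1 4*x^2 dx = 4/3;  ∫_0^1 -4*x dx = -2;  ∫_0^1 1 dx = 1.
  Sum: 4/3 − 2 + 1 = 1/3.
∫_0^1 u² dx = 1/30, so ||u||_L² = sqrt(30)/30.
∫_0^1 (u')² dx = 1/3, so ||u'||_L² = sqrt(3)/3.
Ratio ||u||_L² / ||u'||_L² = sqrt(10)/10.
Sharp Poincaré constant on H^1_0(0, 1) is C_P = L/π = 1/π, achieved by sin(π·x).
A polynomial bump cannot attain the sharp Poincaré constant (only the first sine eigenfunction does), so the ratio is strictly less than C_P, consistent with ||u||_L² ≤ C_P ||u'||_L².


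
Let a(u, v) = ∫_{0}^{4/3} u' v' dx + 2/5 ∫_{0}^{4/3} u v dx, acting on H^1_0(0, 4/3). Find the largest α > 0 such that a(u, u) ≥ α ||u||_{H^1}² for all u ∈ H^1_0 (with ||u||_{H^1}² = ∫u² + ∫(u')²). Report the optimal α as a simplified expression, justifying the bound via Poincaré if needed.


α = (32 + 45*π^2)/(5*(16 + 9*π^2))

Coercivity of a(·,·) on H^1_0(0, 4/3) means a(u, u) ≥ α ||u||_{H^1}² for every u ∈ H^1_0.
The interval has length L = 4/3, and Poincaré/coercivity depend only on L. Here a(u, u) = ∫(u')² + (2/5)·∫u².
Here 0 < c = 2/5 < 1. The condition a(u,u) ≥ α||u||_{H^1}² reads (1−α)∫(u')² ≥ (α−c)∫u². Any admissible α is ≤ 1 (rapidly oscillating u have ∫u²/∫(u')² → 0), and α = 1 would force 0 ≥ (1−c)∫u², impossible since c < 1; so 1−α > 0. By the sharp Poincaré inequality on H^1_0 of an interval of length L, ∫(u')² ≥ (π/L)²∫u² with equality for the first sine mode sin(π(x−x₀)/L) (x₀ the left endpoint), so the inequality holds for all u iff (1−α)(π/L)² ≥ α − c, i.e. α ≤ ((π/L)² + c)/((π/L)² + 1) = (1 + c(L/π)²)/(1 + (L/π)²). With (π/L)² = 9*π^2/16 and c = 2/5, the largest admissible constant is α = ((π/L)² + c)/((π/L)² + 1).
Simplifying, α = (32 + 45*π^2)/(5*(16 + 9*π^2)).


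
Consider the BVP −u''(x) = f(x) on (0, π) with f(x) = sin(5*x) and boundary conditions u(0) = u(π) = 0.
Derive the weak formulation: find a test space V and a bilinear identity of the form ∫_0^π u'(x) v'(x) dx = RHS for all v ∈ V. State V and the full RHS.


V = H^1_0(0, π) (so v(0) = v(π) = 0); weak form: ∫_0^π u'v' dx = ∫_0^π (sin(5*x)) v dx for all v ∈ V.

Multiply both sides by a test function v and integrate from 0 to π:
  ∫_0^π −u''(x) v(x) dx = ∫_0^π f(x) v(x) dx.
Integrate the LHS by parts once:
  ∫_0^π −u'' v dx = −[u'(x) v(x)]_0^π + ∫_0^π u'(x) v'(x) dx.
Thus ∫_0^π u'(x) v'(x) dx = ∫_0^π f(x) v(x) dx + [u'(x) v(x)]_0^π.
Choose V so that boundary terms are either known or forced to vanish.
u is Dirichlet: u(0) = u(π) = 0. Let V = H^1_0(0, π); then v(0) = v(π) = 0, and [u' v]_0^π = 0.
Weak formulation: find u (satisfying any essential BC) such that ∫_0^π u'(x) v'(x) dx = ∫_0^π f v dx for all v ∈ V.
Substituting f(x) = sin(5*x), the right-hand side is ∫_0^π (sin(5*x)) v dx.


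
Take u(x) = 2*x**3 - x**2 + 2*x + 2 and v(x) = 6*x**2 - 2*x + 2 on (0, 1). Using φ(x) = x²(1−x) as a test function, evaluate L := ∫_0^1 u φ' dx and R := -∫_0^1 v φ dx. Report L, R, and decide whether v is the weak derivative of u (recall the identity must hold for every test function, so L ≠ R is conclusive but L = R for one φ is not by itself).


LHS = -4/15, RHS = -4/15. Yes, v = u' weakly.

u(x) = 2*x**3 - x**2 + 2*x + 2, classical derivative u'(x) = 6*x**2 - 2*x + 2.
φ(x) = x²(1−x), so φ'(x) = x*(2 - 3*x).
Note φ(0) = φ(1) = 0, so the boundary term u·φ vanishes.
LHS = ∫_0^1 u(x) φ'(x) dx = ∫_0^1 (-6*x^5 + 7*x^4 - 8*x^3 - 2*x^2 + 4*x) dx. Term by term:
  ∫_0^1 -6*x^5 dx = -1;  ∫_0^1 7*x^4 dx = 7/5;  ∫_0^1 -8*x^3 dx = -2;
  ∫_0^1 -2*x^2 dx = -2/3;  ∫_0^1 4*x dx = 2.
Sum: -1 + 7/5 − 2 − 2/3 + 2 = -4/15.
So LHS = -4/15.
∫_0^1 v(x) φ(x) dx = ∫_0^1 (-6*x^5 + 8*x^4 - 4*x^3 + 2*x^2) dx. Term by term:
  ∫_0^1 -6*x^5 dx = -1;  ∫_0^1 8*x^4 dx = 8/5;  ∫_0^1 -4*x^3 dx = -1;
  ∫_0^1 2*x^2 dx = 2/3.
Sum: -1 + 8/5 − 1 + 2/3 = 4/15.
So RHS = -∫_0^1 v(x) φ(x) dx = -4/15.
LHS = RHS, so the identity holds for this test φ.
Moreover u is smooth here and v(x) = u'(x) = 6*x**2 - 2*x + 2 pointwise, so the identity holds for every test function. Hence v is the weak derivative of u.


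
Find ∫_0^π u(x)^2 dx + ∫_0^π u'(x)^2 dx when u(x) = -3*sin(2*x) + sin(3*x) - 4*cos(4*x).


||u||_{H^1(0,π)}^2 = 816/7 + 327*π/2

u'(x) = 16*sin(4*x) - 6*cos(2*x) + 3*cos(3*x).
Expand u² and (u')² and integrate term by term on (0, π), using: for integers n ≥ 1, ∫_0^π sin²(nx) dx = ∫_0^π cos²(nx) dx = π/2; for n ≠ n', ∫_0^π sin(nx)sin(n'x) dx = ∫_0^π cos(nx)cos(n'x) dx = 0; and by product-to-sum, ∫_0^π sin(nx)cos(n'x) dx = ½∫_0^π [sin((n+n')x) + sin((n−n')x)] dx, which is 0 when n+n' is even and 2n/(n²−n'²) when n+n' is odd (it need not vanish on (0, π)).
  u² squared terms: (-4)²·∫cos(4x)² dx = 16·π/2 = 8*π;  (-3)²·∫sin(2x)² dx = 9·π/2 = 9*π/2;  (1)²·∫sin(3x)² dx = 1·π/2 = π/2.
  u² cross terms: 2·(-4)·(-3)·∫cos(4x)·sin(2x) dx = 24·(0) = 0;  2·(-4)·(1)·∫cos(4x)·sin(3x) dx = -8·(-6/7) = 48/7;  2·(-3)·(1)·∫sin(2x)·sin(3x) dx = -6·(0) = 0.
  So ∫_0^π u² dx = 8*π + 9*π/2 + π/2 + 0 + 48/7 + 0 = 48/7 + 13*π.
  (u')² squared terms: (-6)²·∫cos(2x)² dx = 36·π/2 = 18*π;  (3)²·∫cos(3x)² dx = 9·π/2 = 9*π/2;  (16)²·∫sin(4x)² dx = 256·π/2 = 128*π.
  (u')² cross terms: 2·(-6)·(3)·∫cos(2x)·cos(3x) dx = -36·(0) = 0;  2·(-6)·(16)·∫cos(2x)·sin(4x) dx = -192·(0) = 0;  2·(3)·(16)·∫cos(3x)·sin(4x) dx = 96·(8/7) = 768/7.
  So ∫_0^π (u')² dx = 18*π + 9*π/2 + 128*π + 0 + 0 + 768/7 = 768/7 + 301*π/2.
||u||_{H^1}^2 = (48/7 + 13*π) + (768/7 + 301*π/2) = 816/7 + 327*π/2.


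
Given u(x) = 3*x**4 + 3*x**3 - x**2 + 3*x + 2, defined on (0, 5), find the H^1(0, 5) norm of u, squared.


||u||_{H^1}^2 = 20462635/4

The H^1 norm (squared) on an interval (0, L) is
  ||u||_{H^1}^2 = ∫_0^L u(x)^2 dx + ∫_0^L u'(x)^2 dx.
Compute u'(x) = 12*x**3 + 9*x**2 - 2*x + 3.
Then u(x)^2 = 9*x**8 + 18*x**7 + 3*x**6 + 12*x**5 + 31*x**4 + 6*x**3 + 5*x**2 + 12*x + 4 and u'(x)^2 = 144*x**6 + 216*x**5 + 33*x**4 + 36*x**3 + 58*x**2 - 12*x + 9.
Integrate each monomial from 0 to 5 using ∫_0^5 c·x^n dx = c·5^(n+1)/(n+1):
  ∫_0^5 u(x)^2 dx = ∫_0^5 (9*x^8 + 18*x^7 + 3*x^6 + 12*x^5 + 31*x^4 + 6*x^3 + 5*x^2 + 12*x + 4) dx. Term by term:
    ∫_0^5 9*x^8 dx = 1953125;  ∫_0^5 18*x^7 dx = 3515625/4;  ∫_0^5 3*x^6 dx = 234375/7;
    ∫_0^5 12*x^5 dx = 31250;  ∫_0^5 31*x^4 dx = 19375;  ∫_0^5 6*x^3 dx = 1875/2;
    ∫_0^5 5*x^2 dx = 625/3;  ∫_0^5 12*x dx = 150;  ∫_0^5 4 dx = 20.
  Sum: 1953125 + 3515625/4 + 234375/7 + 31250 + 19375 + 1875/2 + 625/3 + 150 + 20 = 245066155/84.
  ∫_0^5 u'(x)^2 dx = ∫_0^5 (144*x^6 + 216*x^5 + 33*x^4 + 36*x^3 + 58*x^2 - 12*x + 9) dx. Term by term:
    ∫_0^5 144*x^6 dx = 11250000/7;  ∫_0^5 216*x^5 dx = 562500;  ∫_0^5 33*x^4 dx = 20625;
    ∫_0^5 36*x^3 dx = 5625;  ∫_0^5 58*x^2 dx = 7250/3;  ∫_0^5 -12*x dx = -150;
    ∫_0^5 9 dx = 45.
  Sum: 11250000/7 + 562500 + 20625 + 5625 + 7250/3 − 150 + 45 = 46162295/21.
Adding: ||u||_{H^1}^2 = 245066155/84 + 46162295/21 = 20462635/4.


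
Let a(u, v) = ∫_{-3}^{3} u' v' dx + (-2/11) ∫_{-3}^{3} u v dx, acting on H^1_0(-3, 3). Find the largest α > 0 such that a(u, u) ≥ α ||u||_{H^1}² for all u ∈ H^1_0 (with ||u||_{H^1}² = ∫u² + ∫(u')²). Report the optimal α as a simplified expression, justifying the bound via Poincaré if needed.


α = (-72/11 + π^2)/(π^2 + 36)

Coercivity of a(·,·) on H^1_0(-3, 3) means a(u, u) ≥ α ||u||_{H^1}² for every u ∈ H^1_0.
The interval has length L = 6, and Poincaré/coercivity depend only on L. Here a(u, u) = ∫(u')² + (-2/11)·∫u².
Here c = -2/11 < 0 with |c| < (π/L)² = π^2/36, so coercivity still holds. The condition a(u,u) ≥ α||u||_{H^1}² reads (1−α)∫(u')² ≥ (α−c)∫u². Any admissible α is ≤ 1 (rapidly oscillating u have ∫u²/∫(u')² → 0), and α = 1 would force 0 ≥ (1−c)∫u², impossible since c < 1; so 1−α > 0. By the sharp Poincaré inequality on H^1_0 of an interval of length L, ∫(u')² ≥ (π/L)²∫u² with equality for the first sine mode sin(π(x−x₀)/L) (x₀ the left endpoint), so the inequality holds for all u iff (1−α)(π/L)² ≥ α − c, i.e. α ≤ ((π/L)² + c)/((π/L)² + 1) = (1 + c(L/π)²)/(1 + (L/π)²). (Direct route, valid since c ≤ 0: Poincaré gives c∫u² ≥ c(L/π)²∫(u')², so a(u,u) ≥ (1 + c(L/π)²)∫(u')², while ||u||_{H^1}² ≤ (1 + (L/π)²)∫(u')²; dividing yields the same α.) With (π/L)² = π^2/36 and c = -2/11, the largest admissible constant is α = ((π/L)² + c)/((π/L)² + 1).
Simplifying, α = (-72/11 + π^2)/(π^2 + 36).


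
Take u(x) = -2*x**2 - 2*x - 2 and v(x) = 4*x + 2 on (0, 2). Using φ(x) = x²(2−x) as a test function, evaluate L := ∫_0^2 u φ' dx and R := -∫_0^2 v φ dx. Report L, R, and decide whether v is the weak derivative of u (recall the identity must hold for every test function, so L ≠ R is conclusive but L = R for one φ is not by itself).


LHS = 136/15, RHS = -136/15. No, v is not the weak derivative of u.

u(x) = -2*x**2 - 2*x - 2, classical derivative u'(x) = -4*x - 2.
φ(x) = x²(2−x), so φ'(x) = x*(4 - 3*x).
Note φ(0) = φ(2) = 0, so the boundary term u·φ vanishes.
LHS = ∫_0^2 u(x) φ'(x) dx = ∫_0^2 (6*x^4 - 2*x^3 - 2*x^2 - 8*x) dx. Term by term:
  ∫_0^2 6*x^4 dx = 192/5;  ∫_0^2 -2*x^3 dx = -8;  ∫_0^2 -2*x^2 dx = -16/3;
  ∫_0^2 -8*x dx = -16.
Sum: 192/5 − 8 − 16/3 − 16 = 136/15.
So LHS = 136/15.
∫_0^2 v(x) φ(x) dx = ∫_0^2 (-4*x^4 + 6*x^3 + 4*x^2) dx. Term by term:
  ∫_0^2 -4*x^4 dx = -128/5;  ∫_0^2 6*x^3 dx = 24;  ∫_0^2 4*x^2 dx = 32/3.
Sum: -128/5 + 24 + 32/3 = 136/15.
So RHS = -∫_0^2 v(x) φ(x) dx = -136/15.
LHS − RHS = 272/15 ≠ 0, so the identity fails.
(For a valid weak derivative the identity must hold for EVERY test function, in particular this one. The failure shows v is NOT the weak derivative of u.)
Correct weak derivative would be u'(x) = -4*x - 2.


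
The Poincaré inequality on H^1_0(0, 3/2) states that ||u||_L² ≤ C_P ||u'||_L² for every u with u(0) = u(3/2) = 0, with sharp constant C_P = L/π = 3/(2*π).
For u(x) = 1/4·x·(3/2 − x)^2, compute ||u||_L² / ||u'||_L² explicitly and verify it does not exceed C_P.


||u||_L² / ||u'||_L² = 3*sqrt(14)/28 < C_P = 3/(2*π).

u(x) = 1/4·x·(3/2 − x)^2, so u'(x) = 3*x^2/4 - 3*x/2 + 9/16.
u(x) = 1/4·x·(3/2 − x)^2 vanishes at x = 0 and x = 3/2, so u ∈ H^1_0(0, 3/2). Differentiate via the product rule and integrate the resulting polynomials term by term.
  ∫_0^3/2 u² dx = ∫_0^3/2 (x^6/16 - 3*x^5/8 + 27*x^4/32 - 27*x^3/32 + 81*x^2/256) dx. Term by term:
    ∫_0^3/2 x^6/16 dx = 2187/14336;  ∫_0^3/2 -3*x^5/8 dx = -729/1024;  ∫_0^3/2 27*x^4/32 dx = 6561/5120;
    ∫_0^3/2 -27*x^3/32 dx = -2187/2048;  ∫_0^3/2 81*x^2/256 dx = 729/2048.
  Sum: 2187/14336 − 729/1024 + 6561/5120 − 2187/2048 + 729/2048 = 729/71680.
  ∫_0^3/2 (u')² dx = ∫_0^3/2 (9*x^4/16 - 9*x^3/4 + 99*x^2/32 - 27*x/16 + 81/256) dx. Term by term:
    ∫_0^3/2 9*x^4/16 dx = 2187/2560;  ∫_0^3/2 -9*x^3/4 dx = -729/256;  ∫_0^3/2 99*x^2/32 dx = 891/256;
    ∫_0^3/2 -27*x/16 dx = -243/128;  ∫_0^3/2 81/256 dx = 243/512.
  Sum: 2187/2560 − 729/256 + 891/256 − 243/128 + 243/512 = 81/1280.
∫_0^3/2 u² dx = 729/71680, so ||u||_L² = 27*sqrt(70)/2240.
∫_0^3/2 (u')² dx = 81/1280, so ||u'||_L² = 9*sqrt(5)/80.
Ratio ||u||_L² / ||u'||_L² = 3*sqrt(14)/28.
Sharp Poincaré constant on H^1_0(0, 3/2) is C_P = L/π = 3/(2*π), achieved by sin(2*π/3·x).
A polynomial bump cannot attain the sharp Poincaré constant (only the first sine eigenfunction does), so the ratio is strictly less than C_P, consistent with ||u||_L² ≤ C_P ||u'||_L².


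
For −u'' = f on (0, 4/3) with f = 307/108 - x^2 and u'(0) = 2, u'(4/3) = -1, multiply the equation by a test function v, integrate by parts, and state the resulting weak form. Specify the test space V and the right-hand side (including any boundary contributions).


V = H^1(0, 4/3) (v unrestricted at boundary; u is determined up to an additive constant); weak form: ∫_0^4/3 u'v' dx = ∫_0^4/3 (307/108 - x^2) v dx − v(4/3) − 2·v(0) for all v ∈ V.

Multiply both sides by a test function v and integrate from 0 to 4/3:
  ∫_0^4/3 −u''(x) v(x) dx = ∫_0^4/3 f(x) v(x) dx.
Integrate the LHS by parts once:
  ∫_0^4/3 −u'' v dx = −[u'(x) v(x)]_0^4/3 + ∫_0^4/3 u'(x) v'(x) dx.
Thus ∫_0^4/3 u'(x) v'(x) dx = ∫_0^4/3 f(x) v(x) dx + [u'(x) v(x)]_0^4/3.
Choose V so that boundary terms are either known or forced to vanish.
u has inhomogeneous Neumann u'(0) = 2, u'(4/3) = -1. [u' v]_0^4/3 = (-1)·v(4/3) − (2)·v(0) = − v(4/3) − 2·v(0). Take V = H^1(0, 4/3); boundary term becomes part of RHS.
Weak formulation: find u (satisfying any essential BC) such that ∫_0^4/3 u'(x) v'(x) dx = ∫_0^4/3 f v dx − v(4/3) − 2·v(0) for all v ∈ V (Neumann data are natural BCs: they enter the RHS as boundary terms).
Substituting f(x) = 307/108 - x^2, the right-hand side is ∫_0^4/3 (307/108 - x^2) v dx − v(4/3) − 2·v(0).
Compatibility check (pure Neumann): taking v ≡ 1 ∈ V gives 0 = ∫_0^4/3 f dx + (-1) − (2), i.e. ∫_0^4/3 f dx must equal u'(0) − u'(4/3) = 3. Indeed ∫_0^4/3 (307/108 - x^2) dx = 3, so the data are compatible. The solution is then unique only up to an additive constant (fix it e.g. by requiring ∫_0^4/3 u dx = 0).


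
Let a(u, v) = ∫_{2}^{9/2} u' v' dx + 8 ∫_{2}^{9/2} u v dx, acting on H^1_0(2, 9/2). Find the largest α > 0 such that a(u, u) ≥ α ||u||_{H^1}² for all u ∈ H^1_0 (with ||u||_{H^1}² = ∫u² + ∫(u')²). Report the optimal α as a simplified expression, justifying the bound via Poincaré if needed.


α = 1

Coercivity of a(·,·) on H^1_0(2, 9/2) means a(u, u) ≥ α ||u||_{H^1}² for every u ∈ H^1_0.
The interval has length L = 5/2, and Poincaré/coercivity depend only on L. Here a(u, u) = ∫(u')² + (8)·∫u².
Here c = 8 ≥ 1, so a(u,u) = ∫(u')² + c∫u² ≥ ∫(u')² + ∫u² = ||u||_{H^1}², i.e. α = 1 works. No larger α is possible: a(u,u) ≥ α||u||_{H^1}² means (1−α)∫(u')² ≥ (α−c)∫u², and for the modes u_n = sin(nπ(x−x₀)/L) (x₀ the left endpoint) one has ∫u_n²/∫(u_n')² = (L/(nπ))² → 0, so a(u_n,u_n)/||u_n||_{H^1}² → 1. Hence the optimal constant is α = 1.
Therefore α = 1.


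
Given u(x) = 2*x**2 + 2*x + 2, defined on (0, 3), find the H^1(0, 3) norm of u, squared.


||u||_{H^1}^2 = 3702/5

The H^1 norm (squared) on an interval (0, L) is
  ||u||_{H^1}^2 = ∫_0^L u(x)^2 dx + ∫_0^L u'(x)^2 dx.
Compute u'(x) = 4*x + 2.
Then u(x)^2 = 4*x**4 + 8*x**3 + 12*x**2 + 8*x + 4 and u'(x)^2 = 16*x**2 + 16*x + 4.
Integrate each monomial from 0 to 3 using ∫_0^3 c·x^n dx = c·3^(n+1)/(n+1):
  ∫_0^3 u(x)^2 dx = ∫_0^3 (4*x^4 + 8*x^3 + 12*x^2 + 8*x + 4) dx. Term by term:
    ∫_0^3 4*x^4 dx = 972/5;  ∫_0^3 8*x^3 dx = 162;  ∫_0^3 12*x^2 dx = 108;
    ∫_0^3 8*x dx = 36;  ∫_0^3 4 dx = 12.
  Sum: 972/5 + 162 + 108 + 36 + 12 = 2562/5.
  ∫_0^3 u'(x)^2 dx = ∫_0^3 (16*x^2 + 16*x + 4) dx. Term by term:
    ∫_0^3 16*x^2 dx = 144;  ∫_0^3 16*x dx = 72;  ∫_0^3 4 dx = 12.
  Sum: 144 + 72 + 12 = 228.
Adding: ||u||_{H^1}^2 = 2562/5 + 228 = 3702/5.


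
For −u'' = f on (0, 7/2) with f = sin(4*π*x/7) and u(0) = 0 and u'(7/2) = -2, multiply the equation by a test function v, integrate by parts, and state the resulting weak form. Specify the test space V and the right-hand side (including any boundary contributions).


V = {v ∈ H^1(0, 7/2) : v(0) = 0} (test functions vanish at x = 0 where u is specified); weak form: ∫_0^7/2 u'v' dx = ∫_0^7/2 (sin(4*π*x/7)) v dx − 2·v(7/2) for all v ∈ V.

Multiply both sides by a test function v and integrate from 0 to 7/2:
  ∫_0^7/2 −u''(x) v(x) dx = ∫_0^7/2 f(x) v(x) dx.
Integrate the LHS by parts once:
  ∫_0^7/2 −u'' v dx = −[u'(x) v(x)]_0^7/2 + ∫_0^7/2 u'(x) v'(x) dx.
Thus ∫_0^7/2 u'(x) v'(x) dx = ∫_0^7/2 f(x) v(x) dx + [u'(x) v(x)]_0^7/2.
Choose V so that boundary terms are either known or forced to vanish.
Mixed BC: u(0) = 0 (Dirichlet) and u'(7/2) = -2 (Neumann). Define V = {v ∈ H^1(0, 7/2) : v(0) = 0}. Then [u' v]_0^7/2 = u'(7/2)·v(7/2) − u'(0)·0 = − 2·v(7/2).
Weak formulation: find u (satisfying any essential BC) such that ∫_0^7/2 u'(x) v'(x) dx = ∫_0^7/2 f v dx − 2·v(7/2) for all v ∈ V (Dirichlet at 0 absorbed into V; Neumann datum at x = 7/2 contributes the boundary term).
Substituting f(x) = sin(4*π*x/7), the right-hand side is ∫_0^7/2 (sin(4*π*x/7)) v dx − 2·v(7/2).


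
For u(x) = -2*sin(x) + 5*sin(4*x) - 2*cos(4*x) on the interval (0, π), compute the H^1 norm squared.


||u||_{H^1(0,π)}^2 = -272/15 + 501*π/2

u'(x) = 8*sin(4*x) - 2*cos(x) + 20*cos(4*x).
Expand u² and (u')² and integrate term by term on (0, π), using: for integers n ≥ 1, ∫_0^π sin²(nx) dx = ∫_0^π cos²(nx) dx = π/2; for n ≠ n', ∫_0^π sin(nx)sin(n'x) dx = ∫_0^π cos(nx)cos(n'x) dx = 0; and by product-to-sum, ∫_0^π sin(nx)cos(n'x) dx = ½∫_0^π [sin((n+n')x) + sin((n−n')x)] dx, which is 0 when n+n' is even and 2n/(n²−n'²) when n+n' is odd (it need not vanish on (0, π)).
  u² squared terms: (-2)²·∫cos(4x)² dx = 4·π/2 = 2*π;  (-2)²·∫sin(x)² dx = 4·π/2 = 2*π;  (5)²·∫sin(4x)² dx = 25·π/2 = 25*π/2.
  u² cross terms: 2·(-2)·(-2)·∫cos(4x)·sin(x) dx = 8·(-2/15) = -16/15;  2·(-2)·(5)·∫cos(4x)·sin(4x) dx = -20·(0) = 0;  2·(-2)·(5)·∫sin(x)·sin(4x) dx = -20·(0) = 0.
  So ∫_0^π u² dx = 2*π + 2*π + 25*π/2 − 16/15 + 0 + 0 = -16/15 + 33*π/2.
  (u')² squared terms: (-2)²·∫cos(x)² dx = 4·π/2 = 2*π;  (8)²·∫sin(4x)² dx = 64·π/2 = 32*π;  (20)²·∫cos(4x)² dx = 400·π/2 = 200*π.
  (u')² cross terms: 2·(-2)·(8)·∫cos(x)·sin(4x) dx = -32·(8/15) = -256/15;  2·(-2)·(20)·∫cos(x)·cos(4x) dx = -80·(0) = 0;  2·(8)·(20)·∫sin(4x)·cos(4x) dx = 320·(0) = 0.
  So ∫_0^π (u')² dx = 2*π + 32*π + 200*π − 256/15 + 0 + 0 = -256/15 + 234*π.
||u||_{H^1}^2 = (-16/15 + 33*π/2) + (-256/15 + 234*π) = -272/15 + 501*π/2.


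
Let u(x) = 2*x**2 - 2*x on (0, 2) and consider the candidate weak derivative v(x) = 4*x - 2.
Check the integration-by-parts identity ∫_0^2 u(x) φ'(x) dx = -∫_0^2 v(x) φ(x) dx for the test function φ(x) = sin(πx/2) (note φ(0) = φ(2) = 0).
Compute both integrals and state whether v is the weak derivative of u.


LHS = -8/π, RHS = -8/π. Yes, v = u' weakly.

u(x) = 2*x**2 - 2*x, classical derivative u'(x) = 4*x - 2.
φ(x) = sin(πx/2), so φ'(x) = π*cos(π*x/2)/2.
Note φ(0) = φ(2) = 0, so the boundary term u·φ vanishes.
LHS = ∫_0^2 u(x) φ'(x) dx = ∫_0^2 (π*x^2*cos(π*x/2) - π*x*cos(π*x/2)) dx. Term by term:
  ∫_0^2 π*x^2*cos(π*x/2) dx = -16/π;  ∫_0^2 -π*x*cos(π*x/2) dx = 8/π.
Sum: -16/π + 8/π = -8/π.
So LHS = -8/π.
∫_0^2 v(x) φ(x) dx = ∫_0^2 (4*x*sin(π*x/2) - 2*sin(π*x/2)) dx. Term by term:
  ∫_0^2 -2*sin(π*x/2) dx = -8/π;  ∫_0^2 4*x*sin(π*x/2) dx = 16/π.
Sum: -8/π + 16/π = 8/π.
So RHS = -∫_0^2 v(x) φ(x) dx = -8/π.
LHS = RHS, so the identity holds for this test φ.
Moreover u is smooth here and v(x) = u'(x) = 4*x - 2 pointwise, so the identity holds for every test function. Hence v is the weak derivative of u.


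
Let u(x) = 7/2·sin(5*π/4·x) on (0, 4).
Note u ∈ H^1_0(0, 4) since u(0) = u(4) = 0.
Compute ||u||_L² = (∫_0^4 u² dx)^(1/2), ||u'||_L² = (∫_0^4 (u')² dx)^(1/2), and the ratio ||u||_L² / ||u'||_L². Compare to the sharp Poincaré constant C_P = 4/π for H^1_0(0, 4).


||u||_L² / ||u'||_L² = 4/(5*π) < C_P = 4/π.

u(x) = 7/2·sin(5*π/4·x), so u'(x) = 35*π*cos(5*π*x/4)/8.
Writing u(x) = A·sin(kπx/L) with A = 7/2 and k = 5, use ∫_0^L sin²(kπx/L) dx = L/2 and ∫_0^L cos²(kπx/L) dx = L/2.
u² = 49/4·sin²(5*π/4·x) and (u')² = 1225*π^2/64·cos²(5*π/4·x), and each of sin², cos² integrates to L/2 = 2 over (0, 4).
∫_0^4 u² dx = 49/2, so ||u||_L² = 7*sqrt(2)/2.
∫_0^4 (u')² dx = 1225*π^2/32, so ||u'||_L² = 35*sqrt(2)*π/8.
Ratio ||u||_L² / ||u'||_L² = 4/(5*π).
Sharp Poincaré constant on H^1_0(0, 4) is C_P = L/π = 4/π, achieved by sin(π/4·x).
This is the k = 5 harmonic; the ratio L/(kπ) is strictly less than C_P = L/π, consistent with the sharp inequality ||u||_L² ≤ C_P ||u'||_L².


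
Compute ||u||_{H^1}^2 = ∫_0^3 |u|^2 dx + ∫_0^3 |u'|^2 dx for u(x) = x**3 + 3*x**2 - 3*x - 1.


||u||_{H^1}^2 = 71142/35

The H^1 norm (squared) on an interval (0, L) is
  ||u||_{H^1}^2 = ∫_0^L u(x)^2 dx + ∫_0^L u'(x)^2 dx.
Compute u'(x) = 3*x**2 + 6*x - 3.
Then u(x)^2 = x**6 + 6*x**5 + 3*x**4 - 20*x**3 + 3*x**2 + 6*x + 1 and u'(x)^2 = 9*x**4 + 36*x**3 + 18*x**2 - 36*x + 9.
Integrate each monomial from 0 to 3 using ∫_0^3 c·x^n dx = c·3^(n+1)/(n+1):
  ∫_0^3 u(x)^2 dx = ∫_0^3 (x^6 + 6*x^5 + 3*x^4 - 20*x^3 + 3*x^2 + 6*x + 1) dx. Term by term:
    ∫_0^3 x^6 dx = 2187/7;  ∫_0^3 6*x^5 dx = 729;  ∫_0^3 3*x^4 dx = 729/5;
    ∫_0^3 -20*x^3 dx = -405;  ∫_0^3 3*x^2 dx = 27;  ∫_0^3 6*x dx = 27;
    ∫_0^3 1 dx = 3.
  Sum: 2187/7 + 729 + 729/5 − 405 + 27 + 27 + 3 = 29373/35.
  ∫_0^3 u'(x)^2 dx = ∫_0^3 (9*x^4 + 36*x^3 + 18*x^2 - 36*x + 9) dx. Term by term:
    ∫_0^3 9*x^4 dx = 2187/5;  ∫_0^3 36*x^3 dx = 729;  ∫_0^3 18*x^2 dx = 162;
    ∫_0^3 -36*x dx = -162;  ∫_0^3 9 dx = 27.
  Sum: 2187/5 + 729 + 162 − 162 + 27 = 5967/5.
Adding: ||u||_{H^1}^2 = 29373/35 + 5967/5 = 71142/35.


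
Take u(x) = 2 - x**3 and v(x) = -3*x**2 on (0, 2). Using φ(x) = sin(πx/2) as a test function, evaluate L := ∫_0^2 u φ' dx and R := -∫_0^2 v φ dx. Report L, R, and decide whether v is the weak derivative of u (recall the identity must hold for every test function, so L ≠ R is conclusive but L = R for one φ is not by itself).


LHS = -96/π^3 + 24/π, RHS = -96/π^3 + 24/π. Yes, v = u' weakly.

u(x) = 2 - x**3, classical derivative u'(x) = -3*x**2.
φ(x) = sin(πx/2), so φ'(x) = π*cos(π*x/2)/2.
Note φ(0) = φ(2) = 0, so the boundary term u·φ vanishes.
LHS = ∫_0^2 u(x) φ'(x) dx = ∫_0^2 (-π*x^3*cos(π*x/2)/2 + π*cos(π*x/2)) dx. Term by term:
  ∫_0^2 π*cos(π*x/2) dx = 0;  ∫_0^2 -π*x^3*cos(π*x/2)/2 dx = -96/π^3 + 24/π.
Sum: 0 + -96/π^3 + 24/π = -96/π^3 + 24/π.
So LHS = -96/π^3 + 24/π.
∫_0^2 v(x) φ(x) dx = ∫_0^2 (-3*x^2*sin(π*x/2)) dx. Term by term:
  ∫_0^2 -3*x^2*sin(π*x/2) dx = -24/π + 96/π^3.
So RHS = -∫_0^2 v(x) φ(x) dx = -96/π^3 + 24/π.
LHS = RHS, so the identity holds for this test φ.
Moreover u is smooth here and v(x) = u'(x) = -3*x**2 pointwise, so the identity holds for every test function. Hence v is the weak derivative of u.


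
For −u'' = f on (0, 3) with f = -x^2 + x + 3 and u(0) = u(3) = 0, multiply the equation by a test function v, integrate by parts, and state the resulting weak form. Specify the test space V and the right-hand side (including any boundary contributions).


V = H^1_0(0, 3) (so v(0) = v(3) = 0); weak form: ∫_0^3 u'v' dx = ∫_0^3 (-x^2 + x + 3) v dx for all v ∈ V.

Multiply both sides by a test function v and integrate from 0 to 3:
  ∫_0^3 −u''(x) v(x) dx = ∫_0^3 f(x) v(x) dx.
Integrate the LHS by parts once:
  ∫_0^3 −u'' v dx = −[u'(x) v(x)]_0^3 + ∫_0^3 u'(x) v'(x) dx.
Thus ∫_0^3 u'(x) v'(x) dx = ∫_0^3 f(x) v(x) dx + [u'(x) v(x)]_0^3.
Choose V so that boundary terms are either known or forced to vanish.
u is Dirichlet: u(0) = u(3) = 0. Let V = H^1_0(0, 3); then v(0) = v(3) = 0, and [u' v]_0^3 = 0.
Weak formulation: find u (satisfying any essential BC) such that ∫_0^3 u'(x) v'(x) dx = ∫_0^3 f v dx for all v ∈ V.
Substituting f(x) = -x^2 + x + 3, the right-hand side is ∫_0^3 (-x^2 + x + 3) v dx.


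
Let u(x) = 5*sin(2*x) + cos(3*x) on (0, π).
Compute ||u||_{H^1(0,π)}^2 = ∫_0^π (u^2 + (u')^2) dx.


||u||_{H^1(0,π)}^2 = -80 + 135*π/2

u'(x) = -3*sin(3*x) + 10*cos(2*x).
Expand u² and (u')² and integrate term by term on (0, π), using: for integers n ≥ 1, ∫_0^π sin²(nx) dx = ∫_0^π cos²(nx) dx = π/2; for n ≠ n', ∫_0^π sin(nx)sin(n'x) dx = ∫_0^π cos(nx)cos(n'x) dx = 0; and by product-to-sum, ∫_0^π sin(nx)cos(n'x) dx = ½∫_0^π [sin((n+n')x) + sin((n−n')x)] dx, which is 0 when n+n' is even and 2n/(n²−n'²) when n+n' is odd (it need not vanish on (0, π)).
  u² squared terms: (5)²·∫sin(2x)² dx = 25·π/2 = 25*π/2;  (1)²·∫cos(3x)² dx = 1·π/2 = π/2.
  u² cross terms: 2·(5)·(1)·∫sin(2x)·cos(3x) dx = 10·(-4/5) = -8.
  So ∫_0^π u² dx = 25*π/2 + π/2 − 8 = -8 + 13*π.
  (u')² squared terms: (-3)²·∫sin(3x)² dx = 9·π/2 = 9*π/2;  (10)²·∫cos(2x)² dx = 100·π/2 = 50*π.
  (u')² cross terms: 2·(-3)·(10)·∫sin(3x)·cos(2x) dx = -60·(6/5) = -72.
  So ∫_0^π (u')² dx = 9*π/2 + 50*π − 72 = -72 + 109*π/2.
||u||_{H^1}^2 = (-8 + 13*π) + (-72 + 109*π/2) = -80 + 135*π/2.


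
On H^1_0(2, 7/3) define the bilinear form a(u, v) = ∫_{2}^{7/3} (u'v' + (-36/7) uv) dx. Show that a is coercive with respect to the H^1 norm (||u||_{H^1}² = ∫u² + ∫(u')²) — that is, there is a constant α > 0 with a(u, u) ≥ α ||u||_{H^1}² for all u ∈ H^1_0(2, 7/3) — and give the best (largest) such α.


α = 9*(-4 + 7*π^2)/(7*(1 + 9*π^2))

Coercivity of a(·,·) on H^1_0(2, 7/3) means a(u, u) ≥ α ||u||_{H^1}² for every u ∈ H^1_0.
The interval has length L = 1/3, and Poincaré/coercivity depend only on L. Here a(u, u) = ∫(u')² + (-36/7)·∫u².
Here c = -36/7 < 0 with |c| < (π/L)² = 9*π^2, so coercivity still holds. The condition a(u,u) ≥ α||u||_{H^1}² reads (1−α)∫(u')² ≥ (α−c)∫u². Any admissible α is ≤ 1 (rapidly oscillating u have ∫u²/∫(u')² → 0), and α = 1 would force 0 ≥ (1−c)∫u², impossible since c < 1; so 1−α > 0. By the sharp Poincaré inequality on H^1_0 of an interval of length L, ∫(u')² ≥ (π/L)²∫u² with equality for the first sine mode sin(π(x−x₀)/L) (x₀ the left endpoint), so the inequality holds for all u iff (1−α)(π/L)² ≥ α − c, i.e. α ≤ ((π/L)² + c)/((π/L)² + 1) = (1 + c(L/π)²)/(1 + (L/π)²). (Direct route, valid since c ≤ 0: Poincaré gives c∫u² ≥ c(L/π)²∫(u')², so a(u,u) ≥ (1 + c(L/π)²)∫(u')², while ||u||_{H^1}² ≤ (1 + (L/π)²)∫(u')²; dividing yields the same α.) With (π/L)² = 9*π^2 and c = -36/7, the largest admissible constant is α = ((π/L)² + c)/((π/L)² + 1).
Simplifying, α = 9*(-4 + 7*π^2)/(7*(1 + 9*π^2)).


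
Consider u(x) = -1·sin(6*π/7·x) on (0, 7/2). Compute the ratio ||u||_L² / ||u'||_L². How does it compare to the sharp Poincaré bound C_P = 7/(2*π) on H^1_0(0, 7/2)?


||u||_L² / ||u'||_L² = 7/(6*π) < C_P = 7/(2*π).

u(x) = -1·sin(6*π/7·x), so u'(x) = -6*π*cos(6*π*x/7)/7.
Writing u(x) = A·sin(kπx/L) with A = -1 and k = 3, use ∫_0^L sin²(kπx/L) dx = L/2 and ∫_0^L cos²(kπx/L) dx = L/2.
u² = 1·sin²(6*π/7·x) and (u')² = 36*π^2/49·cos²(6*π/7·x), and each of sin², cos² integrates to L/2 = 7/4 over (0, 7/2).
∫_0^7/2 u² dx = 7/4, so ||u||_L² = sqrt(7)/2.
∫_0^7/2 (u')² dx = 9*π^2/7, so ||u'||_L² = 3*sqrt(7)*π/7.
Ratio ||u||_L² / ||u'||_L² = 7/(6*π).
Sharp Poincaré constant on H^1_0(0, 7/2) is C_P = L/π = 7/(2*π), achieved by sin(2*π/7·x).
This is the k = 3 harmonic; the ratio L/(kπ) is strictly less than C_P = L/π, consistent with the sharp inequality ||u||_L² ≤ C_P ||u'||_L².


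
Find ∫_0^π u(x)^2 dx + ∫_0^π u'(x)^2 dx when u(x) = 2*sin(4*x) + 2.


||u||_{H^1(0,π)}^2 = 38*π

u'(x) = 8*cos(4*x).
Expand u² and (u')² and integrate term by term on (0, π), using: for integers n ≥ 1, ∫_0^π sin²(nx) dx = ∫_0^π cos²(nx) dx = π/2; for n ≠ n', ∫_0^π sin(nx)sin(n'x) dx = ∫_0^π cos(nx)cos(n'x) dx = 0; and by product-to-sum, ∫_0^π sin(nx)cos(n'x) dx = ½∫_0^π [sin((n+n')x) + sin((n−n')x)] dx, which is 0 when n+n' is even and 2n/(n²−n'²) when n+n' is odd (it need not vanish on (0, π)). For the constant mode: ∫_0^π 1 dx = π, ∫_0^π cos(nx) dx = 0, ∫_0^π sin(nx) dx = (1−(−1)^n)/n.
  u² squared terms: (2)²·∫1 dx = 4·π = 4*π;  (2)²·∫sin(4x)² dx = 4·π/2 = 2*π.
  u² cross terms: 2·(2)·(2)·∫1·sin(4x) dx = 8·(0) = 0.
  So ∫_0^π u² dx = 4*π + 2*π + 0 = 6*π.
  (u')² squared terms: (8)²·∫cos(4x)² dx = 64·π/2 = 32*π.
  So ∫_0^π (u')² dx = 32*π.
||u||_{H^1}^2 = (6*π) + (32*π) = 38*π.


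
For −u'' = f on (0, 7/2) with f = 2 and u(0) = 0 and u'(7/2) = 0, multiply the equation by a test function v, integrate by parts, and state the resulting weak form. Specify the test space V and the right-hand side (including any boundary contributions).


V = {v ∈ H^1(0, 7/2) : v(0) = 0} (test functions vanish at x = 0 where u is specified); weak form: ∫_0^7/2 u'v' dx = ∫_0^7/2 (2) v dx for all v ∈ V.

Multiply both sides by a test function v and integrate from 0 to 7/2:
  ∫_0^7/2 −u''(x) v(x) dx = ∫_0^7/2 f(x) v(x) dx.
Integrate the LHS by parts once:
  ∫_0^7/2 −u'' v dx = −[u'(x) v(x)]_0^7/2 + ∫_0^7/2 u'(x) v'(x) dx.
Thus ∫_0^7/2 u'(x) v'(x) dx = ∫_0^7/2 f(x) v(x) dx + [u'(x) v(x)]_0^7/2.
Choose V so that boundary terms are either known or forced to vanish.
Mixed BC: u(0) = 0 (Dirichlet) and u'(7/2) = 0 (Neumann). Define V = {v ∈ H^1(0, 7/2) : v(0) = 0}. Then [u' v]_0^7/2 = u'(7/2)·v(7/2) − u'(0)·0 = 0.
Weak formulation: find u (satisfying any essential BC) such that ∫_0^7/2 u'(x) v'(x) dx = ∫_0^7/2 f v dx for all v ∈ V (Dirichlet at 0 absorbed into V; the Neumann datum at x = 7/2 is zero, so no boundary term remains).
Substituting f(x) = 2, the right-hand side is ∫_0^7/2 (2) v dx.


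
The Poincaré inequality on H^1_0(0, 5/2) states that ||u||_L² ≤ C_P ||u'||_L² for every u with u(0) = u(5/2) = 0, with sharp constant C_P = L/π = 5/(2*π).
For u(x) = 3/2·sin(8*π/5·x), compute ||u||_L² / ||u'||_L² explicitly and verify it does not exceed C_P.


||u||_L² / ||u'||_L² = 5/(8*π) < C_P = 5/(2*π).

u(x) = 3/2·sin(8*π/5·x), so u'(x) = 12*π*cos(8*π*x/5)/5.
Writing u(x) = A·sin(kπx/L) with A = 3/2 and k = 4, use ∫_0^L sin²(kπx/L) dx = L/2 and ∫_0^L cos²(kπx/L) dx = L/2.
u² = 9/4·sin²(8*π/5·x) and (u')² = 144*π^2/25·cos²(8*π/5·x), and each of sin², cos² integrates to L/2 = 5/4 over (0, 5/2).
∫_0^5/2 u² dx = 45/16, so ||u||_L² = 3*sqrt(5)/4.
∫_0^5/2 (u')² dx = 36*π^2/5, so ||u'||_L² = 6*sqrt(5)*π/5.
Ratio ||u||_L² / ||u'||_L² = 5/(8*π).
Sharp Poincaré constant on H^1_0(0, 5/2) is C_P = L/π = 5/(2*π), achieved by sin(2*π/5·x).
This is the k = 4 harmonic; the ratio L/(kπ) is strictly less than C_P = L/π, consistent with the sharp inequality ||u||_L² ≤ C_P ||u'||_L².
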